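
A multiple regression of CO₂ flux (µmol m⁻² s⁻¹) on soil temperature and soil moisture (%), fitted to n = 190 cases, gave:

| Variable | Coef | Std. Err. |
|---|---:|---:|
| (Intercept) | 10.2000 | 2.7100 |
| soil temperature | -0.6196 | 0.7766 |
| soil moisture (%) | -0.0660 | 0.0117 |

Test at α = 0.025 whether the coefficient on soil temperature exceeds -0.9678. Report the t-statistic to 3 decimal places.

t = 0.448

Read off: b = -0.6196, SE = 0.7766 for soil temperature.
H₀: β₁ = -0.9678 vs H₁: β₁ > -0.9678.
t = (-0.6196 − (-0.9678)) / 0.7766 = 0.448.
df = n − k − 1 = 190 − 2 − 1 = 187.
One-sided p ≈ 0.3272, which is ≥ 0.025, so fail to reject H₀.
The data do not give significant evidence that the true slope on soil temperature exceeds -0.9678 µmol m⁻² s⁻¹ per unit, holding the other predictors fixed.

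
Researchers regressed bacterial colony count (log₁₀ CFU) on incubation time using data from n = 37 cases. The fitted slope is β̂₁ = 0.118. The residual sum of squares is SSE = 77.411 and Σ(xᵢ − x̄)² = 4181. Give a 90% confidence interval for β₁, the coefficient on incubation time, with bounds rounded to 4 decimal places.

(0.0791, 0.1569)

MSE = SSE/(n − 2) = 77.411/35 = 2.21174.
SE(β̂₁) = √(MSE/Sₓₓ) = √(2.21174/4181) = 0.023.
df = n − 2 = 35.
t* = t_{0.05, 35} = 1.689572.
Margin = t* × SE = 1.689572 × 0.023 = 0.038860.
CI: 0.118 ± 0.038860 → (0.0791, 0.1569).
With 90% confidence, each one-unit increase in incubation time is associated with a change of between 0.0791 and 0.1569 log₁₀ CFU in bacterial colony count.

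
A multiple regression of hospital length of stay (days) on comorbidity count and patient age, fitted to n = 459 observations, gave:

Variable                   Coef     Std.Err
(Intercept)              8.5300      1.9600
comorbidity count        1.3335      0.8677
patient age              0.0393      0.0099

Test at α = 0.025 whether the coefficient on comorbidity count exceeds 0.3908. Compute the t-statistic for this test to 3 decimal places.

Read off: b = 1.3335, SE = 0.8677 for comorbidity count.
H₀: β₁ = 0.3908 vs H₁: β₁ > 0.3908.
t = (1.3335 − 0.3908) / 0.8677 = 1.086.
df = n − k − 1 = 459 − 2 − 1 = 456.
One-sided p ≈ 0.1389, which is ≥ 0.025, so fail to reject H₀.
The data do not give significant evidence that the true slope on comorbidity count exceeds 0.3908 days per unit, holding the other predictors fixed.

t = 1.086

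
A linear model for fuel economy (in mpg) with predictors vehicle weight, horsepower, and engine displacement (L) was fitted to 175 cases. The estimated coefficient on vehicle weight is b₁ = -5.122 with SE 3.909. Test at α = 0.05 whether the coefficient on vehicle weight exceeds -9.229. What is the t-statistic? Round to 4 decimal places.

t = 1.0507

H₀: β₁ = -9.229 vs H₁: β₁ > -9.229.
t = (b₁ − β₁⁰)/SE = (-5.122 − (-9.229)) / 3.909 = 1.0507.
df = n − k − 1 = 175 − 3 − 1 = 171.
One-sided p ≈ 0.1475, which is ≥ 0.05, so fail to reject H₀.
The data do not give significant evidence that the true slope on vehicle weight exceeds -9.229 mpg per unit, holding the other predictors fixed.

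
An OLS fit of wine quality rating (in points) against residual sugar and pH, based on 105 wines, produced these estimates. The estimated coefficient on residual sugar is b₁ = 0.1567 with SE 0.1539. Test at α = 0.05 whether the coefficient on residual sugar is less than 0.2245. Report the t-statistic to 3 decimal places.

H₀: β₁ = 0.2245 vs H₁: β₁ < 0.2245.
t = (b₁ − β₁⁰)/SE = (0.1567 − 0.2245) / 0.1539 = -0.441.
df = n − k − 1 = 105 − 2 − 1 = 102.
One-sided p ≈ 0.3302, which is ≥ 0.05, so fail to reject H₀.
The data do not give significant evidence that the true slope on residual sugar is below 0.2245 points per unit, holding the other predictors fixed.

t = -0.441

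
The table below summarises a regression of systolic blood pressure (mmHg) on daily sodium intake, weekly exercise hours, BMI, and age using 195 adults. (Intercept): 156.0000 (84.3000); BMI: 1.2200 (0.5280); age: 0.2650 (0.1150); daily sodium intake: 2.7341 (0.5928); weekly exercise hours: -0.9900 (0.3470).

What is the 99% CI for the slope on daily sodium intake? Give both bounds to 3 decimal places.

Read off: b = 2.7341, SE = 0.5928 for daily sodium intake.
df = n − k − 1 = 195 − 4 − 1 = 190.
t* = t_{0.005, 190} = 2.601952.
Margin = t* × SE = 2.601952 × 0.5928 = 1.54244.
CI: 2.7341 ± 1.54244 → (1.192, 4.277).

(1.192, 4.277)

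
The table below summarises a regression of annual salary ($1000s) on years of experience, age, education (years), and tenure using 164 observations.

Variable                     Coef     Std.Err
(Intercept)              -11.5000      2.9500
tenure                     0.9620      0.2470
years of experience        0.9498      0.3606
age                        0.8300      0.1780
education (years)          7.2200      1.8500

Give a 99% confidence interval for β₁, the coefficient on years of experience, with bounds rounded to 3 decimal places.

Read off: b = 0.9498, SE = 0.3606 for years of experience.
df = n − k − 1 = 164 − 4 − 1 = 159.
t* = t_{0.005, 159} = 2.607103.
Margin = t* × SE = 2.607103 × 0.3606 = 0.94012.
CI: 0.9498 ± 0.94012 → (0.010, 1.890).

(0.010, 1.890)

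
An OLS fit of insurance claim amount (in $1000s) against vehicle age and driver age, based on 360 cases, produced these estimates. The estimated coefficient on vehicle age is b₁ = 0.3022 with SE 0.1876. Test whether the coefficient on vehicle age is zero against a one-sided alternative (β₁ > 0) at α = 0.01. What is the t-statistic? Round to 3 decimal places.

H₀: β₁ = 0 vs H₁: β₁ > 0.
t = (b₁ − β₁⁰)/SE = 0.3022 / 0.1876 = 1.611.
df = n − k − 1 = 360 − 2 − 1 = 357.
One-sided p ≈ 0.0540, which is ≥ 0.01, so fail to reject H₀.
The data do not give significant evidence that the true slope on vehicle age is positive, holding the other predictors fixed.

t = 1.611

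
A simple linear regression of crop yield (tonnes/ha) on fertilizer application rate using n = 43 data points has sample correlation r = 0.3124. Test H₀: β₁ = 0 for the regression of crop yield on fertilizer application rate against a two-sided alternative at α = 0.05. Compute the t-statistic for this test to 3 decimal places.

t = r·√(n − 2)/√(1 − r²) = 0.3124·√41/√0.902406 = 2.106.
df = n − 2 = 41.
Two-sided p ≈ 0.0414, which is < 0.05, so reject H₀.
There is evidence of a linear association between fertilizer application rate and crop yield.

t = 2.106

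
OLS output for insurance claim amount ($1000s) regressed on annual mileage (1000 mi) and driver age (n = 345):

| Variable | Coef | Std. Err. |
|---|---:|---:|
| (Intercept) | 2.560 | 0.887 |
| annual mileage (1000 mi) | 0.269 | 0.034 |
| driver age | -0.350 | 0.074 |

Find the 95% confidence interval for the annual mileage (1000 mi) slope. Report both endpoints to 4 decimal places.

(0.2021, 0.3359)

Read off: b = 0.269, SE = 0.034 for annual mileage (1000 mi).
df = n − k − 1 = 345 − 2 − 1 = 342.
t* = t_{0.025, 342} = 1.966925.
Margin = t* × SE = 1.966925 × 0.034 = 0.066875.
CI: 0.269 ± 0.066875 → (0.2021, 0.3359).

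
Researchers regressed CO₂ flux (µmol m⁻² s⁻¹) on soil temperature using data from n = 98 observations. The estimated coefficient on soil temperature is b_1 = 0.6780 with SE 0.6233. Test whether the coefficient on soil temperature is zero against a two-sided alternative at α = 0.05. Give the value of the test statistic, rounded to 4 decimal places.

t = 1.0878

H₀: β₁ = 0 vs H₁: β₁ ≠ 0.
t = (b_1 − β₁⁰)/SE = 0.6780 / 0.6233 = 1.0878.
df = n − 2 = 98 − 2 = 96.
Two-sided p ≈ 0.2794, which is ≥ 0.05, so fail to reject H₀.
The data do not give significant evidence of an association between soil temperature and CO₂ flux.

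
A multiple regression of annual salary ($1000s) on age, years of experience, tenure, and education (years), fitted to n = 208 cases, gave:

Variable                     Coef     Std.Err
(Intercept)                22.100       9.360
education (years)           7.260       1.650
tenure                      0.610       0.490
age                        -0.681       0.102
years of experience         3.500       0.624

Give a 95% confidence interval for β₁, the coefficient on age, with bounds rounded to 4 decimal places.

Read off: b = -0.681, SE = 0.102 for age.
df = n − k − 1 = 208 − 4 − 1 = 203.
t* = t_{0.025, 203} = 1.971719.
Margin = t* × SE = 1.971719 × 0.102 = 0.201115.
CI: -0.681 ± 0.201115 → (-0.8821, -0.4799).

(-0.8821, -0.4799)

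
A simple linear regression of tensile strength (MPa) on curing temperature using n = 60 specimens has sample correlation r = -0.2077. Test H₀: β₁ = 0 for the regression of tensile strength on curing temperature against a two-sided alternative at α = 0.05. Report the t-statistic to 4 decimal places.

t = r·√(n − 2)/√(1 − r²) = -0.2077·√58/√0.956861 = -1.6171.
df = n − 2 = 58.
Two-sided p ≈ 0.1113, which is ≥ 0.05, so fail to reject H₀.
The data do not give significant evidence of a linear association between curing temperature and tensile strength.

t = -1.6171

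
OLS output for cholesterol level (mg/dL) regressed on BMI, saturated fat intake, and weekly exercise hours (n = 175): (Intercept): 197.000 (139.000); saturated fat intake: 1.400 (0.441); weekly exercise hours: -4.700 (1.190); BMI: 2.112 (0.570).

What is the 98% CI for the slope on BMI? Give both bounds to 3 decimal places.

Read off: b = 2.112, SE = 0.570 for BMI.
df = n − k − 1 = 175 − 3 − 1 = 171.
t* = t_{0.01, 171} = 2.348352.
Margin = t* × SE = 2.348352 × 0.570 = 1.33856.
CI: 2.112 ± 1.33856 → (0.773, 3.451).

(0.773, 3.451)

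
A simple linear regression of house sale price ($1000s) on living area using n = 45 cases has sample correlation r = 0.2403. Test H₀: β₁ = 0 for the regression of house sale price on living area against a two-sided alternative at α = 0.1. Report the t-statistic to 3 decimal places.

t = r·√(n − 2)/√(1 − r²) = 0.2403·√43/√0.942256 = 1.623.
df = n − 2 = 43.
Two-sided p ≈ 0.1118, which is ≥ 0.1, so fail to reject H₀.
The data do not give significant evidence of a linear association between living area and house sale price.

t = 1.623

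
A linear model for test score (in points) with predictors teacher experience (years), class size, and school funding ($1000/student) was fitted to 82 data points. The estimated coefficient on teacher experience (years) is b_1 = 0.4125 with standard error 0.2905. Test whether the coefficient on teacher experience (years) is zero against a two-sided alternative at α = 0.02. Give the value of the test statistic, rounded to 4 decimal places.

t = 1.4200

H₀: β₁ = 0 vs H₁: β₁ ≠ 0.
t = (b_1 − β₁⁰)/SE = 0.4125 / 0.2905 = 1.4200.
df = n − k − 1 = 82 − 3 − 1 = 78.
Two-sided p ≈ 0.1596, which is ≥ 0.02, so fail to reject H₀.
The data do not give significant evidence of an association between teacher experience (years) and test score, after adjusting for the other predictors.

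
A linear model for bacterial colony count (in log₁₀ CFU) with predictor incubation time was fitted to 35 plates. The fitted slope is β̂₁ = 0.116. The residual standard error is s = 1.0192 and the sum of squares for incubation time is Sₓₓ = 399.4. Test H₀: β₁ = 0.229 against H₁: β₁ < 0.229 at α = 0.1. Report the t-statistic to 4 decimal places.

t = -2.2158

SE(β̂₁) = s/√Sₓₓ = 1.0192/√399.4 = 0.0509983.
t = (0.116 − 0.229) / 0.0509983 = -2.2158.
df = n − 2 = 33.
One-sided p ≈ 0.0169, which is < 0.1, so reject H₀.
There is evidence that the true slope on incubation time is below 0.229 log₁₀ CFU per unit.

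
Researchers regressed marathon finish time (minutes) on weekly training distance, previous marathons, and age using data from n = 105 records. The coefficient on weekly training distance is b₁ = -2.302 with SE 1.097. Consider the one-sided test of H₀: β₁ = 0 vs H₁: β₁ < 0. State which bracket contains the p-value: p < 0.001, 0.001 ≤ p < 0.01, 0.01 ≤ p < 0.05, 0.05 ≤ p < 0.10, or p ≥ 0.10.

t = -2.302 / 1.097 = -2.098.
df = n − k − 1 = 105 − 3 − 1 = 101.
One-sided p = P(T_{101} < t) ≈ 0.0192.
So 0.01 ≤ p < 0.05.

0.01 ≤ p < 0.05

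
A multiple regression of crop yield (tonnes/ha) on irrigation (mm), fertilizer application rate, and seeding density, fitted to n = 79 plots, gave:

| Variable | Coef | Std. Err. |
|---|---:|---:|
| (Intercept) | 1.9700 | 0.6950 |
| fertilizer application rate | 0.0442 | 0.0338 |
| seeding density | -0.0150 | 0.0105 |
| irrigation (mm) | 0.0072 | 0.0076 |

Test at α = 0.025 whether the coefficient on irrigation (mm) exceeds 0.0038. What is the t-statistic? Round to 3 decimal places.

Read off: b = 0.0072, SE = 0.0076 for irrigation (mm).
H₀: β₁ = 0.0038 vs H₁: β₁ > 0.0038.
t = (0.0072 − 0.0038) / 0.0076 = 0.447.
df = n − k − 1 = 79 − 3 − 1 = 75.
One-sided p ≈ 0.3279, which is ≥ 0.025, so fail to reject H₀.
The data do not give significant evidence that the true slope on irrigation (mm) exceeds 0.0038 tonnes/ha per unit, holding the other predictors fixed.

t = 0.447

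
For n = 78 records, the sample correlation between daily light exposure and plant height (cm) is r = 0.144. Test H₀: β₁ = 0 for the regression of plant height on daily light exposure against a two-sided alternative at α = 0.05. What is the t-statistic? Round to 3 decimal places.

t = r·√(n − 2)/√(1 − r²) = 0.144·√76/√0.979264 = 1.269.
df = n − 2 = 76.
Two-sided p ≈ 0.2085, which is ≥ 0.05, so fail to reject H₀.
The data do not give significant evidence of a linear association between daily light exposure and plant height.

t = 1.269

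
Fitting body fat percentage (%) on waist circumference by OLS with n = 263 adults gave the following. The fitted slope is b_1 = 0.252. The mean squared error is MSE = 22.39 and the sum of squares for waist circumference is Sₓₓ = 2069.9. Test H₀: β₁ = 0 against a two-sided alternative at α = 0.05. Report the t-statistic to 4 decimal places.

t = 2.4230

SE(b_1) = √(MSE/Sₓₓ) = √(22.39/2069.9) = 0.104005.
t = 0.252 / 0.104005 = 2.4230.
df = n − 2 = 261.
Two-sided p ≈ 0.0161, which is < 0.05, so reject H₀.
There is evidence that waist circumference is associated with body fat percentage.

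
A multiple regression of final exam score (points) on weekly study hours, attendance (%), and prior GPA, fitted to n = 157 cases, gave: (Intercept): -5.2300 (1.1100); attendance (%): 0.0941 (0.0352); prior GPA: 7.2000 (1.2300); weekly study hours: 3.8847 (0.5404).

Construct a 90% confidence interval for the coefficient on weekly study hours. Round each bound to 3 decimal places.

Read off: b = 3.8847, SE = 0.5404 for weekly study hours.
df = n − k − 1 = 157 − 3 − 1 = 153.
t* = t_{0.05, 153} = 1.654874.
Margin = t* × SE = 1.654874 × 0.5404 = 0.89429.
CI: 3.8847 ± 0.89429 → (2.990, 4.779).

(2.990, 4.779)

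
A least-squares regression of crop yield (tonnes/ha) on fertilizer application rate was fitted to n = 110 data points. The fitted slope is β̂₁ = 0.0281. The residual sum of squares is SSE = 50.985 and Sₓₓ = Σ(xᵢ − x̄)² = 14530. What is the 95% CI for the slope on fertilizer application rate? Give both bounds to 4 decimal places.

(0.0168, 0.0394)

MSE = SSE/(n − 2) = 50.985/108 = 0.472083.
SE(β̂₁) = √(MSE/Sₓₓ) = √(0.472083/14530) = 0.00570002.
df = n − 2 = 108.
t* = t_{0.025, 108} = 1.982173.
Margin = t* × SE = 1.982173 × 0.00570002 = 0.011298.
CI: 0.0281 ± 0.011298 → (0.0168, 0.0394).
With 95% confidence, each one-unit increase in fertilizer application rate is associated with a change of between 0.0168 and 0.0394 tonnes/ha in crop yield.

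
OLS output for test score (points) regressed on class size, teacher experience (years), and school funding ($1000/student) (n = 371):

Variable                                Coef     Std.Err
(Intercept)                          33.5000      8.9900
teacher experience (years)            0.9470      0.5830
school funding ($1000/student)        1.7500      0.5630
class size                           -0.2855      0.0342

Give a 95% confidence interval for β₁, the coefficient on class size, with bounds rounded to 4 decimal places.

Read off: b = -0.2855, SE = 0.0342 for class size.
df = n − k − 1 = 371 − 3 − 1 = 367.
t* = t_{0.025, 367} = 1.966449.
Margin = t* × SE = 1.966449 × 0.0342 = 0.067253.
CI: -0.2855 ± 0.067253 → (-0.3528, -0.2182).

(-0.3528, -0.2182)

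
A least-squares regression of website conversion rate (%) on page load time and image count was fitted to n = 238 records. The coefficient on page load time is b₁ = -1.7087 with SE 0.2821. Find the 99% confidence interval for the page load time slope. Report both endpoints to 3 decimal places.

(-2.441, -0.976)

df = n − k − 1 = 238 − 2 − 1 = 235.
t* = t_{0.005, 235} = 2.596912.
Margin = t* × SE = 2.596912 × 0.2821 = 0.73259.
CI: -1.7087 ± 0.73259 → (-2.441, -0.976).
With 99% confidence, each one-unit increase in page load time is associated with a change of between -2.441 and -0.976 % in website conversion rate, holding the other predictors fixed.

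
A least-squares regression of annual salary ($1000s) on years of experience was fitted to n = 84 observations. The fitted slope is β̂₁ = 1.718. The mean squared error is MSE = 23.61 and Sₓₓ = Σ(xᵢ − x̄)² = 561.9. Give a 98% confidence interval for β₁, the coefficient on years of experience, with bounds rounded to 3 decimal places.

(1.232, 2.204)

SE(β̂₁) = √(MSE/Sₓₓ) = √(23.61/561.9) = 0.204983.
df = n − 2 = 82.
t* = t_{0.01, 82} = 2.372687.
Margin = t* × SE = 2.372687 × 0.204983 = 0.48636.
CI: 1.718 ± 0.48636 → (1.232, 2.204).
With 98% confidence, each one-unit increase in years of experience is associated with a change of between 1.232 and 2.204 $1000s in annual salary.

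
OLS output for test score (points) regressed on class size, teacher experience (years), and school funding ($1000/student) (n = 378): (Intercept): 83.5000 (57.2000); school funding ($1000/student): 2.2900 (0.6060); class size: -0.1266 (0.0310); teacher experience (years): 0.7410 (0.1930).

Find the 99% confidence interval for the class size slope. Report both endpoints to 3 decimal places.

(-0.207, -0.046)

Read off: b = -0.1266, SE = 0.0310 for class size.
df = n − k − 1 = 378 − 3 − 1 = 374.
t* = t_{0.005, 374} = 2.589039.
Margin = t* × SE = 2.589039 × 0.0310 = 0.08026.
CI: -0.1266 ± 0.08026 → (-0.207, -0.046).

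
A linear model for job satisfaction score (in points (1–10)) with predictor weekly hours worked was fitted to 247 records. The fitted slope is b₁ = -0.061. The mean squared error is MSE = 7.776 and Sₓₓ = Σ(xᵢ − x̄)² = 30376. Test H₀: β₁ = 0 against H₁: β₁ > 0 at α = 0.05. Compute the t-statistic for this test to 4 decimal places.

SE(b₁) = √(MSE/Sₓₓ) = √(7.776/30376) = 0.0159997.
t = -0.061 / 0.0159997 = -3.8126.
df = n − 2 = 245.
One-sided p ≈ 0.9999, which is ≥ 0.05, so fail to reject H₀.
The data do not give significant evidence that the true slope on weekly hours worked is positive.

t = -3.8126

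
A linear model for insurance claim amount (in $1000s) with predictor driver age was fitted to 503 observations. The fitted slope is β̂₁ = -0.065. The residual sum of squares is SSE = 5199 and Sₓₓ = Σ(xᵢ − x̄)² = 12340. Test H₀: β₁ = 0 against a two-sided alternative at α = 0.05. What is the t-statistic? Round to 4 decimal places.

t = -2.2415

MSE = SSE/(n − 2) = 5199/501 = 10.3772.
SE(β̂₁) = √(MSE/Sₓₓ) = √(10.3772/12340) = 0.028999.
t = -0.065 / 0.028999 = -2.2415.
df = n − 2 = 501.
Two-sided p ≈ 0.0254, which is < 0.05, so reject H₀.
There is evidence that driver age is associated with insurance claim amount.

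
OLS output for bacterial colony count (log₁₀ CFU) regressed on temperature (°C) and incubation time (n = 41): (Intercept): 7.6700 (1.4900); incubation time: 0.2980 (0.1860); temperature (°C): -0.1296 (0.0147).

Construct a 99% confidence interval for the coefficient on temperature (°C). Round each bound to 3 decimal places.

(-0.169, -0.090)

Read off: b = -0.1296, SE = 0.0147 for temperature (°C).
df = n − k − 1 = 41 − 2 − 1 = 38.
t* = t_{0.005, 38} = 2.711558.
Margin = t* × SE = 2.711558 × 0.0147 = 0.03986.
CI: -0.1296 ± 0.03986 → (-0.169, -0.090).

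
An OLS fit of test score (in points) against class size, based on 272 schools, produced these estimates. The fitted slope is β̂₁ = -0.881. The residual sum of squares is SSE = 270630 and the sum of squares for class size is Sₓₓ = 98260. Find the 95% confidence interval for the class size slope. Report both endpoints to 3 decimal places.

(-1.080, -0.682)

MSE = SSE/(n − 2) = 270630/270 = 1002.33.
SE(β̂₁) = √(MSE/Sₓₓ) = √(1002.33/98260) = 0.100999.
df = n − 2 = 270.
t* = t_{0.025, 270} = 1.968789.
Margin = t* × SE = 1.968789 × 0.100999 = 0.19885.
CI: -0.881 ± 0.19885 → (-1.080, -0.682).
With 95% confidence, each one-unit increase in class size is associated with a change of between -1.080 and -0.682 points in test score.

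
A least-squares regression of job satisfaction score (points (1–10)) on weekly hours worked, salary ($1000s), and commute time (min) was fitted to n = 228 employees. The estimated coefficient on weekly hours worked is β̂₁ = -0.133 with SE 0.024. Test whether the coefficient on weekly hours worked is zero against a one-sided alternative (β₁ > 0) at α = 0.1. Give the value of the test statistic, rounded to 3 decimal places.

H₀: β₁ = 0 vs H₁: β₁ > 0.
t = (β̂₁ − β₁⁰)/SE = -0.133 / 0.024 = -5.542.
df = n − k − 1 = 228 − 3 − 1 = 224.
One-sided p ≈ 1.0000, which is ≥ 0.1, so fail to reject H₀.
The data do not give significant evidence that the true slope on weekly hours worked is positive, holding the other predictors fixed.

t = -5.542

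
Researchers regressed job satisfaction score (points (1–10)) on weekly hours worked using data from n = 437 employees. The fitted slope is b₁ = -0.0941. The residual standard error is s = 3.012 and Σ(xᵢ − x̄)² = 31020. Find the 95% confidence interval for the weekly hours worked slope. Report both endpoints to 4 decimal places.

SE(b₁) = s/√Sₓₓ = 3.012/√31020 = 0.0171015.
df = n − 2 = 435.
t* = t_{0.025, 435} = 1.965432.
Margin = t* × SE = 1.965432 × 0.0171015 = 0.033612.
CI: -0.0941 ± 0.033612 → (-0.1277, -0.0605).
With 95% confidence, each one-unit increase in weekly hours worked is associated with a change of between -0.1277 and -0.0605 points (1–10) in job satisfaction score.

(-0.1277, -0.0605)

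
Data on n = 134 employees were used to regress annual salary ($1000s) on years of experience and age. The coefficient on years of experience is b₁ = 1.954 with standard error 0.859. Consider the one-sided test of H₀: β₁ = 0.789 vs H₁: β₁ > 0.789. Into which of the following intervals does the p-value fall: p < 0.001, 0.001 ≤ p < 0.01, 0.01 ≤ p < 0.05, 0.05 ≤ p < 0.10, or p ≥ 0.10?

t = (1.954 − 0.789) / 0.859 = 1.356.
df = n − k − 1 = 134 − 2 − 1 = 131.
One-sided p = P(T_{131} > t) ≈ 0.0887.
So 0.05 ≤ p < 0.10.

0.05 ≤ p < 0.10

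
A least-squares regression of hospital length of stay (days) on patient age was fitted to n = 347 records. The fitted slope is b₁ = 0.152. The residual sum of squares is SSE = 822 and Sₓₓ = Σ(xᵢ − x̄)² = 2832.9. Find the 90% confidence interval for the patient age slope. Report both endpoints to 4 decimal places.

(0.1042, 0.1998)

MSE = SSE/(n − 2) = 822/345 = 2.38261.
SE(b₁) = √(MSE/Sₓₓ) = √(2.38261/2832.9) = 0.0290009.
df = n − 2 = 345.
t* = t_{0.05, 345} = 1.649282.
Margin = t* × SE = 1.649282 × 0.0290009 = 0.047831.
CI: 0.152 ± 0.047831 → (0.1042, 0.1998).
With 90% confidence, each one-unit increase in patient age is associated with a change of between 0.1042 and 0.1998 days in hospital length of stay.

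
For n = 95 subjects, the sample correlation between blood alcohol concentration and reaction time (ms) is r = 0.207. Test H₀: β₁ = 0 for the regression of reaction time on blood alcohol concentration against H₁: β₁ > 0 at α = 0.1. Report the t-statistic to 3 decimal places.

t = r·√(n − 2)/√(1 − r²) = 0.207·√93/√0.957151 = 2.040.
df = n − 2 = 93.
One-sided p ≈ 0.0221, which is < 0.1, so reject H₀.
There is evidence of a linear association between blood alcohol concentration and reaction time.

t = 2.040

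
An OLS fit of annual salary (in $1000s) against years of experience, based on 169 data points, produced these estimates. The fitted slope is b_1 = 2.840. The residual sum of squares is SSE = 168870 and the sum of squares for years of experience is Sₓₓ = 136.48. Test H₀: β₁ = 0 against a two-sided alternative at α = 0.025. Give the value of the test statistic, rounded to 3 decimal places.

t = 1.043

MSE = SSE/(n − 2) = 168870/167 = 1011.2.
SE(b_1) = √(MSE/Sₓₓ) = √(1011.2/136.48) = 2.72197.
t = 2.840 / 2.72197 = 1.043.
df = n − 2 = 167.
Two-sided p ≈ 0.2983, which is ≥ 0.025, so fail to reject H₀.
The data do not give significant evidence of an association between years of experience and annual salary.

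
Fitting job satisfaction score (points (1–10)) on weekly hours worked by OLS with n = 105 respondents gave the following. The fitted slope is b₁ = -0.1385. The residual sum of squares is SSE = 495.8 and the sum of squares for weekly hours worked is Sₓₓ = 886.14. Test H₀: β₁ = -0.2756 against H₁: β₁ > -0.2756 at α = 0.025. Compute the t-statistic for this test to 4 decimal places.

t = 1.8602

MSE = SSE/(n − 2) = 495.8/103 = 4.81359.
SE(b₁) = √(MSE/Sₓₓ) = √(4.81359/886.14) = 0.0737027.
t = (-0.1385 − (-0.2756)) / 0.0737027 = 1.8602.
df = n − 2 = 103.
One-sided p ≈ 0.0329, which is ≥ 0.025, so fail to reject H₀.
The data do not give significant evidence that the true slope on weekly hours worked exceeds -0.2756 points (1–10) per unit.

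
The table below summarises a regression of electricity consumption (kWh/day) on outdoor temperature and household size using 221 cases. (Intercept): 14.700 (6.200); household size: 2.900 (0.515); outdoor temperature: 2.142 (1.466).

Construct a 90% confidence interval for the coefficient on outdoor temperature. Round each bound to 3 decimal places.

(-0.280, 4.564)

Read off: b = 2.142, SE = 1.466 for outdoor temperature.
df = n − k − 1 = 221 − 2 − 1 = 218.
t* = t_{0.05, 218} = 1.651873.
Margin = t* × SE = 1.651873 × 1.466 = 2.42165.
CI: 2.142 ± 2.42165 → (-0.280, 4.564).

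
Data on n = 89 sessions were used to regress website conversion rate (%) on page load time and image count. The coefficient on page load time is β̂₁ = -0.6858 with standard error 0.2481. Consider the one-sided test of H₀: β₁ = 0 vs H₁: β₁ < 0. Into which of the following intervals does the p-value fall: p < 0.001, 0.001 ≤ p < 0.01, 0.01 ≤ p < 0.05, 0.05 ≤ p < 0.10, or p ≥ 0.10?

t = -0.6858 / 0.2481 = -2.764.
df = n − k − 1 = 89 − 2 − 1 = 86.
One-sided p = P(T_{86} < t) ≈ 0.0035.
So 0.001 ≤ p < 0.01.

0.001 ≤ p < 0.01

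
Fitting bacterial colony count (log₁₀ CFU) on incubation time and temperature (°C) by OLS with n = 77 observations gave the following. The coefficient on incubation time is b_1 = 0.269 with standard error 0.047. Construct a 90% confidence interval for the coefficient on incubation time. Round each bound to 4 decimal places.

(0.1907, 0.3473)

df = n − k − 1 = 77 − 2 − 1 = 74.
t* = t_{0.05, 74} = 1.665707.
Margin = t* × SE = 1.665707 × 0.047 = 0.078288.
CI: 0.269 ± 0.078288 → (0.1907, 0.3473).
With 90% confidence, each one-unit increase in incubation time is associated with a change of between 0.1907 and 0.3473 log₁₀ CFU in bacterial colony count, holding the other predictors fixed.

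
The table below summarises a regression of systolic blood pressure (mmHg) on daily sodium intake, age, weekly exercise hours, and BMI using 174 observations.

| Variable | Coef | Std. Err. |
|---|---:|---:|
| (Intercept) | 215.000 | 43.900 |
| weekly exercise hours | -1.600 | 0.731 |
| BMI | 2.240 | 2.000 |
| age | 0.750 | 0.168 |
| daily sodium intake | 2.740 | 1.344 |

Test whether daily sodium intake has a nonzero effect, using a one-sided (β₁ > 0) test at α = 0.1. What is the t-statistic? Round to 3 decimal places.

Read off: b = 2.740, SE = 1.344 for daily sodium intake.
H₀: β₁ = 0 vs H₁: β₁ > 0.
t = 2.740 / 1.344 = 2.039.
df = n − k − 1 = 174 − 4 − 1 = 169.
One-sided p ≈ 0.0215, which is < 0.1, so reject H₀.
There is evidence that the true slope on daily sodium intake is positive, holding the other predictors fixed.

t = 2.039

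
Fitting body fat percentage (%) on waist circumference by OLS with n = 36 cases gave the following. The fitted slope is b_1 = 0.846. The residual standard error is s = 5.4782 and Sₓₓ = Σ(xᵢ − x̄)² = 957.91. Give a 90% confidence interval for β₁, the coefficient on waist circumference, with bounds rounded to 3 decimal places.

SE(b_1) = s/√Sₓₓ = 5.4782/√957.91 = 0.177001.
df = n − 2 = 34.
t* = t_{0.05, 34} = 1.690924.
Margin = t* × SE = 1.690924 × 0.177001 = 0.29930.
CI: 0.846 ± 0.29930 → (0.547, 1.145).
With 90% confidence, each one-unit increase in waist circumference is associated with a change of between 0.547 and 1.145 % in body fat percentage.

(0.547, 1.145)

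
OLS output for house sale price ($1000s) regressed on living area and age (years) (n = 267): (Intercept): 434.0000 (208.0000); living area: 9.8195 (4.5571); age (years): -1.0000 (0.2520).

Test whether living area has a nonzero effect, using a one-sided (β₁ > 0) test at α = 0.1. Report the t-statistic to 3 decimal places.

t = 2.155

Read off: b = 9.8195, SE = 4.5571 for living area.
H₀: β₁ = 0 vs H₁: β₁ > 0.
t = 9.8195 / 4.5571 = 2.155.
df = n − k − 1 = 267 − 2 − 1 = 264.
One-sided p ≈ 0.0160, which is < 0.1, so reject H₀.
There is evidence that the true slope on living area is positive, holding the other predictors fixed.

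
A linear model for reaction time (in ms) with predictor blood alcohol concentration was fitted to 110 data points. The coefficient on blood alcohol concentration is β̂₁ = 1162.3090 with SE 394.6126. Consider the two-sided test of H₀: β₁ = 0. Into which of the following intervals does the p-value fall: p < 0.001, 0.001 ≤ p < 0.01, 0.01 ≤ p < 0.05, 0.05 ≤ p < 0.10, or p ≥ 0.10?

t = 1162.3090 / 394.6126 = 2.945.
df = n − 2 = 110 − 2 = 108.
Two-sided p = 2·P(T_{108} > |t|) ≈ 0.0040.
So 0.001 ≤ p < 0.01.

0.001 ≤ p < 0.01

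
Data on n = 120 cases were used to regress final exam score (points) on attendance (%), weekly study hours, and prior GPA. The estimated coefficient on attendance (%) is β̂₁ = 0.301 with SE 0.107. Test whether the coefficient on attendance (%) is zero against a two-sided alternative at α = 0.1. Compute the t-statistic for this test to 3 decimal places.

H₀: β₁ = 0 vs H₁: β₁ ≠ 0.
t = (β̂₁ − β₁⁰)/SE = 0.301 / 0.107 = 2.813.
df = n − k − 1 = 120 − 3 − 1 = 116.
Two-sided p ≈ 0.0058, which is < 0.1, so reject H₀.
There is evidence that attendance (%) is associated with final exam score, holding the other predictors fixed.

t = 2.813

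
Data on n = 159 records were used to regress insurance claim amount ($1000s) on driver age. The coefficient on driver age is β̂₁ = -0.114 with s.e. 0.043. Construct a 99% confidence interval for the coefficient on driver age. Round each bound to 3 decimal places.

df = n − 2 = 159 − 2 = 157.
t* = t_{0.005, 157} = 2.607506.
Margin = t* × SE = 2.607506 × 0.043 = 0.11212.
CI: -0.114 ± 0.11212 → (-0.226, -0.002).
With 99% confidence, each one-unit increase in driver age is associated with a change of between -0.226 and -0.002 $1000s in insurance claim amount.

(-0.226, -0.002)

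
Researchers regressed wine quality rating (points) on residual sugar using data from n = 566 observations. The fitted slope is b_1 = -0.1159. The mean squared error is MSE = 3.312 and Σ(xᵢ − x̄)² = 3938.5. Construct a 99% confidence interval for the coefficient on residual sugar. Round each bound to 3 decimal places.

(-0.191, -0.041)

SE(b_1) = √(MSE/Sₓₓ) = √(3.312/3938.5) = 0.0289988.
df = n − 2 = 564.
t* = t_{0.005, 564} = 2.584574.
Margin = t* × SE = 2.584574 × 0.0289988 = 0.07495.
CI: -0.1159 ± 0.07495 → (-0.191, -0.041).
With 99% confidence, each one-unit increase in residual sugar is associated with a change of between -0.191 and -0.041 points in wine quality rating.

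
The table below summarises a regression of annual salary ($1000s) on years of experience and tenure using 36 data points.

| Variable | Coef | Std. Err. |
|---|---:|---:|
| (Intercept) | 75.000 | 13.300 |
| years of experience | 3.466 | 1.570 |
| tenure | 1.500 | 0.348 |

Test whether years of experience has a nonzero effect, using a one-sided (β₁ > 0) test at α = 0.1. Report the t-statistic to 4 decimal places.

t = 2.2076

Read off: b = 3.466, SE = 1.570 for years of experience.
H₀: β₁ = 0 vs H₁: β₁ > 0.
t = 3.466 / 1.570 = 2.2076.
df = n − k − 1 = 36 − 2 − 1 = 33.
One-sided p ≈ 0.0172, which is < 0.1, so reject H₀.
There is evidence that the true slope on years of experience is positive, holding the other predictors fixed.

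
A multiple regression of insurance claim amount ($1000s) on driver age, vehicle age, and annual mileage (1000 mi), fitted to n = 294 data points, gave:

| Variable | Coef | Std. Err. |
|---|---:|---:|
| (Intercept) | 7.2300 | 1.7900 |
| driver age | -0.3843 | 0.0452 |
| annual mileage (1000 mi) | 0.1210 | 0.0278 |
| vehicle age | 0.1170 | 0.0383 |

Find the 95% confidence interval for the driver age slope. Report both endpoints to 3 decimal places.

Read off: b = -0.3843, SE = 0.0452 for driver age.
df = n − k − 1 = 294 − 3 − 1 = 290.
t* = t_{0.025, 290} = 1.968178.
Margin = t* × SE = 1.968178 × 0.0452 = 0.08896.
CI: -0.3843 ± 0.08896 → (-0.473, -0.295).

(-0.473, -0.295)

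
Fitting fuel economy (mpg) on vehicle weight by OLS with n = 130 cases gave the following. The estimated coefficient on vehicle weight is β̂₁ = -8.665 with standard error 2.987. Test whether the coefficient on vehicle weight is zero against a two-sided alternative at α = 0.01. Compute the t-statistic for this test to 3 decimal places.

t = -2.901

H₀: β₁ = 0 vs H₁: β₁ ≠ 0.
t = (β̂₁ − β₁⁰)/SE = -8.665 / 2.987 = -2.901.
df = n − 2 = 130 − 2 = 128.
Two-sided p ≈ 0.0044, which is < 0.01, so reject H₀.
There is evidence that vehicle weight is associated with fuel economy.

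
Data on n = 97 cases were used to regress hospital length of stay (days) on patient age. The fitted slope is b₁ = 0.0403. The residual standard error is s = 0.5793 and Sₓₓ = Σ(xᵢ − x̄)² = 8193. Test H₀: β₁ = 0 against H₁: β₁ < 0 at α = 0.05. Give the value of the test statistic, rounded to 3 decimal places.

SE(b₁) = s/√Sₓₓ = 0.5793/√8193 = 0.00640003.
t = 0.0403 / 0.00640003 = 6.297.
df = n − 2 = 95.
One-sided p ≈ 1.0000, which is ≥ 0.05, so fail to reject H₀.
The data do not give significant evidence that the true slope on patient age is negative.

t = 6.297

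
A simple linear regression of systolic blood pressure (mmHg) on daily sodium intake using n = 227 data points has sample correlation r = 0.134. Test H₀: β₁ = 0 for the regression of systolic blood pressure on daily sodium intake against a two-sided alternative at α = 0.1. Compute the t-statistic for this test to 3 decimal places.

t = r·√(n − 2)/√(1 − r²) = 0.134·√225/√0.982044 = 2.028.
df = n − 2 = 225.
Two-sided p ≈ 0.0437, which is < 0.1, so reject H₀.
There is evidence of a linear association between daily sodium intake and systolic blood pressure.

t = 2.028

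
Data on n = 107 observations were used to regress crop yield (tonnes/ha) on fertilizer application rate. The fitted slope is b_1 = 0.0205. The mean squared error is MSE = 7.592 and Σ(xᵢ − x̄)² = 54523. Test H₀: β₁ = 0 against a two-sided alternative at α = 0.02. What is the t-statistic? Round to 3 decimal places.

SE(b_1) = √(MSE/Sₓₓ) = √(7.592/54523) = 0.0118002.
t = 0.0205 / 0.0118002 = 1.737.
df = n − 2 = 105.
Two-sided p ≈ 0.0853, which is ≥ 0.02, so fail to reject H₀.
The data do not give significant evidence of an association between fertilizer application rate and crop yield.

t = 1.737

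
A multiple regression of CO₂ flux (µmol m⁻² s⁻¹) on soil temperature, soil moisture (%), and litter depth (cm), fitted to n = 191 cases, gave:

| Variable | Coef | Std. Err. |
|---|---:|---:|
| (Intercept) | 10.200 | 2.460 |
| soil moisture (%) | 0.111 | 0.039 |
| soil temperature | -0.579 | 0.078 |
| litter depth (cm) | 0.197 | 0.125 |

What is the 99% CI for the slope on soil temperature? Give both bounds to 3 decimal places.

(-0.782, -0.376)

Read off: b = -0.579, SE = 0.078 for soil temperature.
df = n − k − 1 = 191 − 3 − 1 = 187.
t* = t_{0.005, 187} = 2.602376.
Margin = t* × SE = 2.602376 × 0.078 = 0.20299.
CI: -0.579 ± 0.20299 → (-0.782, -0.376).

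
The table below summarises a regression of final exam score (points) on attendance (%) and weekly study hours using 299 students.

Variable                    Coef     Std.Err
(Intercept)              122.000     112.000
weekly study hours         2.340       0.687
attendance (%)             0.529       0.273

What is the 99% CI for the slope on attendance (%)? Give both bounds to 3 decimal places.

(-0.179, 1.237)

Read off: b = 0.529, SE = 0.273 for attendance (%).
df = n − k − 1 = 299 − 2 − 1 = 296.
t* = t_{0.005, 296} = 2.592541.
Margin = t* × SE = 2.592541 × 0.273 = 0.70776.
CI: 0.529 ± 0.70776 → (-0.179, 1.237).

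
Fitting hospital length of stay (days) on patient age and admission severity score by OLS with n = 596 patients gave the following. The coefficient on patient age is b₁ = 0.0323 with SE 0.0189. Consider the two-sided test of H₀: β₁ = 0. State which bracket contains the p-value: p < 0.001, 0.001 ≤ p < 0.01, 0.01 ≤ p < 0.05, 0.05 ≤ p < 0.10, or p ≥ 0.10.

0.05 ≤ p < 0.10

t = 0.0323 / 0.0189 = 1.709.
df = n − k − 1 = 596 − 2 − 1 = 593.
Two-sided p = 2·P(T_{593} > |t|) ≈ 0.0880.
So 0.05 ≤ p < 0.10.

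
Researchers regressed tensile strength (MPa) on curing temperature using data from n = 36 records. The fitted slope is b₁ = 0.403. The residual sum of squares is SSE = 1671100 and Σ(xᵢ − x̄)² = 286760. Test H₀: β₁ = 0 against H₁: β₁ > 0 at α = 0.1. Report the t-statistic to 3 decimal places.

t = 0.973

MSE = SSE/(n − 2) = 1671100/34 = 49150.
SE(b₁) = √(MSE/Sₓₓ) = √(49150/286760) = 0.414002.
t = 0.403 / 0.414002 = 0.973.
df = n − 2 = 34.
One-sided p ≈ 0.1686, which is ≥ 0.1, so fail to reject H₀.
The data do not give significant evidence that the true slope on curing temperature is positive.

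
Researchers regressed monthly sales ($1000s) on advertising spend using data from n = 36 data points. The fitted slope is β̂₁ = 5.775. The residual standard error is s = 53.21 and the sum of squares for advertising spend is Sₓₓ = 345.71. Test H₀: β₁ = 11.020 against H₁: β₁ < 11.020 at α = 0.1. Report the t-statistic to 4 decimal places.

SE(β̂₁) = s/√Sₓₓ = 53.21/√345.71 = 2.86179.
t = (5.775 − 11.020) / 2.86179 = -1.8328.
df = n − 2 = 34.
One-sided p ≈ 0.0378, which is < 0.1, so reject H₀.
There is evidence that the true slope on advertising spend is below 11.020 $1000s per unit.

t = -1.8328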